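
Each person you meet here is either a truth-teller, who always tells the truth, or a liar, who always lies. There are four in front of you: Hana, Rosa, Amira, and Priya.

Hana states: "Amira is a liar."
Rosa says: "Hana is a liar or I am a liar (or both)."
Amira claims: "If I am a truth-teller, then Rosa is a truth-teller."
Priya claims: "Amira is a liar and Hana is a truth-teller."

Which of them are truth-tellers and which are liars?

Consider Hana. Suppose Hana is a truth-teller.
Then whichever role Rosa has, Rosa's statement has the wrong truth value — contradiction.
So Hana is a liar.
With that fixed, Rosa's statement is true, so Rosa is a truth-teller.
With that fixed, Amira's statement is true, so Amira is a truth-teller.
With that fixed, Priya's statement is false, so Priya is a liar.

Hana: liar, Rosa: truth-teller, Amira: truth-teller, Priya: liar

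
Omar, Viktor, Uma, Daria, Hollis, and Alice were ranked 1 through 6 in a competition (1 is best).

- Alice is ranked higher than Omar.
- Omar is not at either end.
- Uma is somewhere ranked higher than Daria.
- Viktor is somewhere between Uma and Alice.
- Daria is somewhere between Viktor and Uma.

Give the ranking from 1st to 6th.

Uma, Daria, Viktor, Alice, Omar, Hollis

From clue 1: Omar is in {2,3,4,5,6}.
From clues 1–2: Omar is in {2,3,4,5}.
From clues 1–4: Viktor is in {2,3,4}.
From clues 1–5: Uma → rank 1, Daria → rank 2, Viktor → rank 3, Alice → rank 4, Omar → rank 5, Hollis → rank 6.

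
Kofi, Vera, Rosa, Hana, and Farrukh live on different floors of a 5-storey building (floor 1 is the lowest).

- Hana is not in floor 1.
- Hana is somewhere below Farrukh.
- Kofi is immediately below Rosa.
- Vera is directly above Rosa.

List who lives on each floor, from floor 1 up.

Kofi, Rosa, Vera, Hana, Farrukh

From clue 1: Hana is in {2,3,4,5}.
From clues 1–2: Hana is in {2,3,4}.
From clues 1–4: Kofi → floor 1, Rosa → floor 2, Vera → floor 3, Hana → floor 4, Farrukh → floor 5.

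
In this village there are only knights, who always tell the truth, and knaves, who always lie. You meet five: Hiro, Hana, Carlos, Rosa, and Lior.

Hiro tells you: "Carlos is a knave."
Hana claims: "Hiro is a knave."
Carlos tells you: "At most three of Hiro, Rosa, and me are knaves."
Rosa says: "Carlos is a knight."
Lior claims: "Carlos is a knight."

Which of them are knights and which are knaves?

Hiro: knave, Hana: knight, Carlos: knight, Rosa: knight, Lior: knight

Regardless of anyone's role, Carlos's statement is true, so Carlos is a knight.
With that fixed, Rosa's statement is true, so Rosa is a knight.
With that fixed, Lior's statement is true, so Lior is a knight.
With that fixed, Hiro's statement is false, so Hiro is a knave.
With that fixed, Hana's statement is true, so Hana is a knight.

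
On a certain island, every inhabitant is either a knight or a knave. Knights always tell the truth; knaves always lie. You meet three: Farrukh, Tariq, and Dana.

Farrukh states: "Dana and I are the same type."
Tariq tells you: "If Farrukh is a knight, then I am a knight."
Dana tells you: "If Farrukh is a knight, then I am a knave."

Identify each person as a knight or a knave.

Consider Farrukh. Suppose Farrukh is a knight.
Then whichever role Dana has, Dana's statement has the wrong truth value — contradiction.
So Farrukh is a knave.
With that fixed, Tariq's statement is true, so Tariq is a knight.
With that fixed, Dana's statement is true, so Dana is a knight.

Farrukh: knave, Tariq: knight, Dana: knight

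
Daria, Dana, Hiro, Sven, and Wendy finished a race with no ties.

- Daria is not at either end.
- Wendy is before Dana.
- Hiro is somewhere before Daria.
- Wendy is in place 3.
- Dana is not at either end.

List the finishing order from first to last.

From clue 1: Daria is in {2,3,4}.
From clues 1–4: Wendy → place 3.
From clues 1–5: Hiro → place 1, Daria → place 2, Dana → place 4, Sven → place 5.

Hiro, Daria, Wendy, Dana, Sven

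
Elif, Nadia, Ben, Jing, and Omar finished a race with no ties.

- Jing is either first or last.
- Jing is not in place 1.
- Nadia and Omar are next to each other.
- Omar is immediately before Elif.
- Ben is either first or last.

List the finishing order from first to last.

Ben, Nadia, Omar, Elif, Jing

From clue 1: Jing is in {1,5}.
From clues 1–2: Jing → place 5.
From clues 1–3: Elif is in {1,2,3,4}.
From clues 1–4: Elif is in {3,4}.
From clues 1–5: Ben → place 1, Nadia → place 2, Omar → place 3, Elif → place 4.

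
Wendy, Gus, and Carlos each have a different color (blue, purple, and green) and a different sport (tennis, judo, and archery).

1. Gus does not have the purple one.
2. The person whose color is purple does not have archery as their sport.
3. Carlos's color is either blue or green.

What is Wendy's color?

purple

With clues 1–3, blue and green are impossible for Wendy's color.
That leaves purple.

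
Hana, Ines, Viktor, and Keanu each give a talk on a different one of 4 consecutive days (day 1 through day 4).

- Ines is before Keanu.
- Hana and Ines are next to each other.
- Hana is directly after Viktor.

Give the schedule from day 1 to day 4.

Viktor, Hana, Ines, Keanu

From clue 1: Ines is in {1,2,3}.
From clues 1–2: Keanu is in {3,4}.
From clues 1–3: Viktor → day 1, Hana → day 2, Ines → day 3, Keanu → day 4.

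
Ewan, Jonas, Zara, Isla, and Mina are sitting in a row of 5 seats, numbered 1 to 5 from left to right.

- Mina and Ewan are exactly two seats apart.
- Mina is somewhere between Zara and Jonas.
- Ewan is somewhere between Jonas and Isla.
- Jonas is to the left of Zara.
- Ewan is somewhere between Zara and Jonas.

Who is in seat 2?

With clues 1–3, Isla, Jonas, and Zara are ruled out for seat 2.
With clues 1–5, Mina is ruled out for seat 2.
So seat 2 is Ewan.

Ewan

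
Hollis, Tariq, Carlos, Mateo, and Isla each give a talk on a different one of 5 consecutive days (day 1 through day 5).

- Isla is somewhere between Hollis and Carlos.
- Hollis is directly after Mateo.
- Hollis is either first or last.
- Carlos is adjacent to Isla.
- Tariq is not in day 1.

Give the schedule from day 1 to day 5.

From clue 1: Isla is in {2,3,4}.
From clues 1–3: Mateo → day 4, Hollis → day 5.
From clues 1–4: Tariq is in {1,3}.
From clues 1–5: Carlos → day 1, Isla → day 2, Tariq → day 3.

Carlos, Isla, Tariq, Mateo, Hollis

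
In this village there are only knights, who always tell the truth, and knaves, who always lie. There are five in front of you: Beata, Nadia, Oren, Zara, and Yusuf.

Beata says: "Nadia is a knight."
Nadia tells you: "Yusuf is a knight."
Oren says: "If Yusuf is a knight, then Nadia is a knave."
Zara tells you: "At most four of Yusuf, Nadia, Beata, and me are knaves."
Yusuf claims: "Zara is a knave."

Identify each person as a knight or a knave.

Regardless of anyone's role, Zara's statement is true, so Zara is a knight.
With that fixed, Yusuf's statement is false, so Yusuf is a knave.
With that fixed, Nadia's statement is false, so Nadia is a knave.
With that fixed, Oren's statement is true, so Oren is a knight.
With that fixed, Beata's statement is false, so Beata is a knave.

Beata: knave, Nadia: knave, Oren: knight, Zara: knight, Yusuf: knave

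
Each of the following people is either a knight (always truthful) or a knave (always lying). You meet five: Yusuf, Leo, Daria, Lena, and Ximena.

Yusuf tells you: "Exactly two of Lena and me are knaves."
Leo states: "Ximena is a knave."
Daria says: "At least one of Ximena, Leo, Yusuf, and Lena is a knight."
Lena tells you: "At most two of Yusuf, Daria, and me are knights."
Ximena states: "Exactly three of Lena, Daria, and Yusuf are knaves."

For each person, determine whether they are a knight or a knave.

Consider Yusuf. Suppose Yusuf is a knight.
Then Yusuf's own statement would have to be true, but it can't be — contradiction.
So Yusuf is a knave.
With that fixed, Lena's statement is true, so Lena is a knight.
With that fixed, Ximena's statement is false, so Ximena is a knave.
With that fixed, Leo's statement is true, so Leo is a knight.
With that fixed, Daria's statement is true, so Daria is a knight.

Yusuf: knave, Leo: knight, Daria: knight, Lena: knight, Ximena: knave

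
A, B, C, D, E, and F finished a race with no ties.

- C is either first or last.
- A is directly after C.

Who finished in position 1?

With clues 1–2, A, B, D, E, and F are ruled out for place 1.
So place 1 is C.

C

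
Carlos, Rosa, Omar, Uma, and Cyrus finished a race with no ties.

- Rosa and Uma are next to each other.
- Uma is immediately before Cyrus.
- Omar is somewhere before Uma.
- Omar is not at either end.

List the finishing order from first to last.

From clues 1–2: Rosa is in {1,2,3}.
From clues 1–3: Rosa is in {2,3}.
From clues 1–4: Carlos → place 1, Omar → place 2, Rosa → place 3, Uma → place 4, Cyrus → place 5.

Carlos, Omar, Rosa, Uma, Cyrus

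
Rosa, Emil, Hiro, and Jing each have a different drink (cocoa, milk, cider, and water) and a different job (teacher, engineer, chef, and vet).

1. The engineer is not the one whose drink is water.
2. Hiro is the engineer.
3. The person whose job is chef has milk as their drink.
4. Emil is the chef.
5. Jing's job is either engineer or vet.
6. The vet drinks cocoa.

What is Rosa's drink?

With clues 1–4, milk is impossible for Rosa's drink.
With clues 1–6, cider and cocoa are impossible for Rosa's drink.
That leaves water.

water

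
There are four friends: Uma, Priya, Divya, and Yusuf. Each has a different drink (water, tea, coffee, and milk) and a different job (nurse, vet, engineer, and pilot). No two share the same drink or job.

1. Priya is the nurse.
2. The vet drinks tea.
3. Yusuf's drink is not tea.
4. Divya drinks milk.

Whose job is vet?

Clue 1 rules out Priya for the one with job vet.
With clues 1–3, Yusuf is impossible for the one with job vet.
With clues 1–4, Divya is impossible for the one with job vet.
That leaves Uma.

Uma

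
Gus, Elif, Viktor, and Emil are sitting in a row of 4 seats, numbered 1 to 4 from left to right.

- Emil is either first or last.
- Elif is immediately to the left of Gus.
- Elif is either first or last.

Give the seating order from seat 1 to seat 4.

From clue 1: Emil is in {1,4}.
From clues 1–3: Elif → seat 1, Gus → seat 2, Viktor → seat 3, Emil → seat 4.

Elif, Gus, Viktor, Emil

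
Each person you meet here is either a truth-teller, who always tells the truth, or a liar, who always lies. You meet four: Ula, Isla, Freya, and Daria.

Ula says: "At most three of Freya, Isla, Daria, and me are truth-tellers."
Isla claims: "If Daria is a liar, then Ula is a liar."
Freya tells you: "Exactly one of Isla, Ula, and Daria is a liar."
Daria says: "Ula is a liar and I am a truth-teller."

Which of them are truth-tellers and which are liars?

Ula: truth-teller, Isla: liar, Freya: liar, Daria: liar

Consider Ula. Suppose Ula is a liar.
Then Ula's own statement would have to be false, but it can't be — contradiction.
So Ula is a truth-teller.
With that fixed, Daria's statement is false, so Daria is a liar.
With that fixed, Isla's statement is false, so Isla is a liar.
With that fixed, Freya's statement is false, so Freya is a liar.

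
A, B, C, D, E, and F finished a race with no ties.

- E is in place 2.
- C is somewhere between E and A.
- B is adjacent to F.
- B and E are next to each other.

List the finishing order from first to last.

From clue 1: E → place 2.
From clues 1–2: A is in {4,5,6}.
From clues 1–3: D → place 1.
From clues 1–4: B → place 3, F → place 4, C → place 5, A → place 6.

D, E, B, F, C, A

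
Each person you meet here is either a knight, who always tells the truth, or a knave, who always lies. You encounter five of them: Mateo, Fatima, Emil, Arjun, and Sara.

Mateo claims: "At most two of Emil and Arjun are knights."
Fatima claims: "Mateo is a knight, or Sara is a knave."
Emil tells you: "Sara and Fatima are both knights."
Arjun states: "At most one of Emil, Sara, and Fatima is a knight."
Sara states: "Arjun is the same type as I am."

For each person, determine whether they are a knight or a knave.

Regardless of anyone's role, Mateo's statement is true, so Mateo is a knight.
With that fixed, Fatima's statement is true, so Fatima is a knight.
Consider Emil. Suppose Emil is a knight.
Then no assignment of the remaining roles makes every statement match its speaker's type — contradiction.
So Emil is a knave.
Consider Arjun. Suppose Arjun is a knave.
Then whichever role Sara has, Sara's statement has the wrong truth value — contradiction.
So Arjun is a knight.
Consider Sara. Suppose Sara is a knight.
Then Emil's statement comes out true, contradicting Emil being a knave.
So Sara is a knave.

Mateo: knight, Fatima: knight, Emil: knave, Arjun: knight, Sara: knave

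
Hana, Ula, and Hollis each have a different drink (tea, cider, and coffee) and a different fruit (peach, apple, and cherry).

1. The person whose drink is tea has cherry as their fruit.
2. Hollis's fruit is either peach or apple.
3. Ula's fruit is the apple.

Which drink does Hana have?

tea

With clues 1–3, cider and coffee are impossible for Hana's drink.
That leaves tea.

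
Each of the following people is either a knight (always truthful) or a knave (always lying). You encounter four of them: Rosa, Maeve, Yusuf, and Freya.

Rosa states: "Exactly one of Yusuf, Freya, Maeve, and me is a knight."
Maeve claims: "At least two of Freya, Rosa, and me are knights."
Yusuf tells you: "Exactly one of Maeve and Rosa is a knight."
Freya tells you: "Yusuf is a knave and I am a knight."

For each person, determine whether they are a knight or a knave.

Consider Rosa. Suppose Rosa is a knight.
Then no assignment of the remaining roles makes every statement match its speaker's type — contradiction.
So Rosa is a knave.
Consider Maeve. Suppose Maeve is a knight.
Then no assignment of the remaining roles makes every statement match its speaker's type — contradiction.
So Maeve is a knave.
With that fixed, Yusuf's statement is false, so Yusuf is a knave.
Consider Freya. Suppose Freya is a knight.
Then Rosa's statement comes out true, contradicting Rosa being a knave.
So Freya is a knave.

Rosa: knave, Maeve: knave, Yusuf: knave, Freya: knave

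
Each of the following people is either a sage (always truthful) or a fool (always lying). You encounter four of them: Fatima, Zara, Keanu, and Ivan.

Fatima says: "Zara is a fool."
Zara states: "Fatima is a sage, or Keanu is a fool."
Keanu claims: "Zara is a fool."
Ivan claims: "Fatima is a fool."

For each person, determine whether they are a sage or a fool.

Consider Fatima. Suppose Fatima is a sage.
Then no assignment of the remaining roles makes every statement match its speaker's type — contradiction.
So Fatima is a fool.
With that fixed, Ivan's statement is true, so Ivan is a sage.
Consider Zara. Suppose Zara is a fool.
Then Fatima's statement comes out true, contradicting Fatima being a fool.
So Zara is a sage.
With that fixed, Keanu's statement is false, so Keanu is a fool.

Fatima: fool, Zara: sage, Keanu: fool, Ivan: sage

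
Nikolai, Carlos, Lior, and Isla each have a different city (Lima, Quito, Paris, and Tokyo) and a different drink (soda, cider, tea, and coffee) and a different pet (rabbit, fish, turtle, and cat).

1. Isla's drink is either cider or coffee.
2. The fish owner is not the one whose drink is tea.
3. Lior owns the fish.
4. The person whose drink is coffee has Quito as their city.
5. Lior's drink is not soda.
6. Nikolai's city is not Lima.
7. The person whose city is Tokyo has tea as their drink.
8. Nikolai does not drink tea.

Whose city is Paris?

Nikolai

With clues 1–8, Carlos, Isla, and Lior are impossible for the one with city Paris.
That leaves Nikolai.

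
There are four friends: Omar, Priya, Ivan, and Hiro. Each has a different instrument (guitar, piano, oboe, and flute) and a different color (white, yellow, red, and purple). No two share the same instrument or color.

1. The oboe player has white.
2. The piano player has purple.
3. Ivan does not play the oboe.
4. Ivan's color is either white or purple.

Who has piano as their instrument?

With clues 1–4, Hiro, Omar, and Priya are impossible for the one with instrument piano.
That leaves Ivan.

Ivan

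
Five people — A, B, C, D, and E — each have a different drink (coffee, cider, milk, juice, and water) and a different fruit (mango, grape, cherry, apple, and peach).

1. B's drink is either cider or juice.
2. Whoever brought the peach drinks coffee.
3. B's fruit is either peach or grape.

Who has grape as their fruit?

With clues 1–3, A, C, D, and E are impossible for the one with fruit grape.
That leaves B.

B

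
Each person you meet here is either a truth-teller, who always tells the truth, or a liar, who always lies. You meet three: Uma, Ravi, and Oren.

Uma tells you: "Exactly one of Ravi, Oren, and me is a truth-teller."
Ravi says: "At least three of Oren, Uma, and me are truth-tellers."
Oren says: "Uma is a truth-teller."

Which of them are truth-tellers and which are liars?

Uma: liar, Ravi: liar, Oren: liar

Consider Uma. Suppose Uma is a truth-teller.
Then no assignment of the remaining roles makes every statement match its speaker's type — contradiction.
So Uma is a liar.
With that fixed, Ravi's statement is false, so Ravi is a liar.
With that fixed, Oren's statement is false, so Oren is a liar.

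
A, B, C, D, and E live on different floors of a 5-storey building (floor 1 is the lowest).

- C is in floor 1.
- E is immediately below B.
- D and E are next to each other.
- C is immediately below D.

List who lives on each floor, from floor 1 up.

From clue 1: C → floor 1.
From clues 1–2: B is in {3,4,5}.
From clues 1–3: A is in {2,5}.
From clues 1–4: D → floor 2, E → floor 3, B → floor 4, A → floor 5.

C, D, E, B, A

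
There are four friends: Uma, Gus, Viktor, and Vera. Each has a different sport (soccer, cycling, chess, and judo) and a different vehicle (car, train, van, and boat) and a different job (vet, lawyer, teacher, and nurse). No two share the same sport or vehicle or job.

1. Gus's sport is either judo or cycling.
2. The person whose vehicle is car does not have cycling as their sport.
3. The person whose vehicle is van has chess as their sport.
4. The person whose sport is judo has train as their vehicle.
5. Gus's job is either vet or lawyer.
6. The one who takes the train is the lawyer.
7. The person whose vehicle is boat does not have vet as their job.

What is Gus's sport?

judo

Clue 1 rules out chess and soccer for Gus's sport.
With clues 1–7, cycling is impossible for Gus's sport.
That leaves judo.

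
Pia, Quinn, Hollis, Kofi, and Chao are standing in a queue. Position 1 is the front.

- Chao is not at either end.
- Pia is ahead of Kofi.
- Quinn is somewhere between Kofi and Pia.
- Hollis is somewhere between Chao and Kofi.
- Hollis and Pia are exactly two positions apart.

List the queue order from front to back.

From clue 1: Chao is in {2,3,4}.
From clues 1–3: Pia is in {1,2,3}.
From clues 1–4: Pia → position 1, Kofi → position 5.
From clues 1–5: Chao → position 2, Hollis → position 3, Quinn → position 4.

Pia, Chao, Hollis, Quinn, Kofi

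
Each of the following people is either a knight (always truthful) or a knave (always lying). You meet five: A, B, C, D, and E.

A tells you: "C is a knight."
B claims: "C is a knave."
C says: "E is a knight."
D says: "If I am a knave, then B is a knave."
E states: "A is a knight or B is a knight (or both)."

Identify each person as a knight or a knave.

A: knight, B: knave, C: knight, D: knight, E: knight

Consider A. Suppose A is a knave.
Then no assignment of the remaining roles makes every statement match its speaker's type — contradiction.
So A is a knight.
With that fixed, E's statement is true, so E is a knight.
With that fixed, C's statement is true, so C is a knight.
With that fixed, B's statement is false, so B is a knave.
With that fixed, D's statement is true, so D is a knight.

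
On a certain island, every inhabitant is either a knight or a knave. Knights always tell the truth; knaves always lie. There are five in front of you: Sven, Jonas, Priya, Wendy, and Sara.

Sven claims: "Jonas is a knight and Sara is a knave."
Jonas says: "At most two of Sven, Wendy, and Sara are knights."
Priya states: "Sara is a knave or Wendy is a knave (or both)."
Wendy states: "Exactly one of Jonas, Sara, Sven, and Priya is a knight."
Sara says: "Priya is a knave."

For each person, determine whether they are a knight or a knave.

Sven: knight, Jonas: knight, Priya: knight, Wendy: knave, Sara: knave

Consider Sven. Suppose Sven is a knave.
Then no assignment of the remaining roles makes every statement match its speaker's type — contradiction.
So Sven is a knight.
Consider Jonas. Suppose Jonas is a knave.
Then Sven's statement comes out false, contradicting Sven being a knight.
So Jonas is a knight.
With that fixed, Wendy's statement is false, so Wendy is a knave.
With that fixed, Priya's statement is true, so Priya is a knight.
With that fixed, Sara's statement is false, so Sara is a knave.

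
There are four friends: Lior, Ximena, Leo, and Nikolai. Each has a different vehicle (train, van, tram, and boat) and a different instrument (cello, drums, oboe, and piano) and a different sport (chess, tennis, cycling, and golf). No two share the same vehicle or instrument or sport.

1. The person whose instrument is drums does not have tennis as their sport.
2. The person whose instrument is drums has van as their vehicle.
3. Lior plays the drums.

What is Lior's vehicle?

With clues 1–3, boat, train, and tram are impossible for Lior's vehicle.
That leaves van.

van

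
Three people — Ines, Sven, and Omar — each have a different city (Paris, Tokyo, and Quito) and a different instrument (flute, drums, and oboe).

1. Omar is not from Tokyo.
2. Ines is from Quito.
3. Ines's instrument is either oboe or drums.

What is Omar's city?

Clue 1 rules out Tokyo for Omar's city.
With clues 1–2, Quito is impossible for Omar's city.
That leaves Paris.

Paris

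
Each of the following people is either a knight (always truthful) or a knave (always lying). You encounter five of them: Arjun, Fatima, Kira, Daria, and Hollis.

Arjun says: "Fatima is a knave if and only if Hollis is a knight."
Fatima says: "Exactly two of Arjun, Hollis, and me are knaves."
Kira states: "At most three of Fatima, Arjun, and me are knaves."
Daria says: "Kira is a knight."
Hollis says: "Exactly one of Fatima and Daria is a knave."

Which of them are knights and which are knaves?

Regardless of anyone's role, Kira's statement is true, so Kira is a knight.
With that fixed, Daria's statement is true, so Daria is a knight.
Consider Arjun. Suppose Arjun is a knave.
Then no assignment of the remaining roles makes every statement match its speaker's type — contradiction.
So Arjun is a knight.
Consider Fatima. Suppose Fatima is a knight.
Then Fatima's own statement would have to be true, but it can't be — contradiction.
So Fatima is a knave.
With that fixed, Hollis's statement is true, so Hollis is a knight.

Arjun: knight, Fatima: knave, Kira: knight, Daria: knight, Hollis: knight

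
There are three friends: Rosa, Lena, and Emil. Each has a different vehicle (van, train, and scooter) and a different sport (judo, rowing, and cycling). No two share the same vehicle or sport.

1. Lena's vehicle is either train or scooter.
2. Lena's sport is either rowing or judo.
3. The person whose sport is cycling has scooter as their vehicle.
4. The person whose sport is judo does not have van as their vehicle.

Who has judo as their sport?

With clues 1–4, Emil and Rosa are impossible for the one with sport judo.
That leaves Lena.

Lena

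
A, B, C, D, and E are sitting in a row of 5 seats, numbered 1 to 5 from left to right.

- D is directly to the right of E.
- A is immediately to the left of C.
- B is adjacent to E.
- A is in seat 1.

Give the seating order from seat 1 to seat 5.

From clue 1: D is in {2,3,4,5}.
From clues 1–2: B is in {1,3,5}.
From clues 1–3: A is in {1,4}.
From clues 1–4: A → seat 1, C → seat 2, B → seat 3, E → seat 4, D → seat 5.

A, C, B, E, D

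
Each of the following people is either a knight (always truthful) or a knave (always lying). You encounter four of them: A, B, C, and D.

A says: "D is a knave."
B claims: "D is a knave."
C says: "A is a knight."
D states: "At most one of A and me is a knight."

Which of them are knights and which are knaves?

Consider A. Suppose A is a knight.
Then whichever role D has, D's statement has the wrong truth value — contradiction.
So A is a knave.
With that fixed, C's statement is false, so C is a knave.
With that fixed, D's statement is true, so D is a knight.
With that fixed, B's statement is false, so B is a knave.

A: knave, B: knave, C: knave, D: knight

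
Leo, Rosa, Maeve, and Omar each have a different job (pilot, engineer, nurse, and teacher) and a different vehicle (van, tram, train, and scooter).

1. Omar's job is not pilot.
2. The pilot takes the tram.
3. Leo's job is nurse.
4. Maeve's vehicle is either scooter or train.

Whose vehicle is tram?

With clues 1–2, Omar is impossible for the one with vehicle tram.
With clues 1–3, Leo is impossible for the one with vehicle tram.
With clues 1–4, Maeve is impossible for the one with vehicle tram.
That leaves Rosa.

Rosa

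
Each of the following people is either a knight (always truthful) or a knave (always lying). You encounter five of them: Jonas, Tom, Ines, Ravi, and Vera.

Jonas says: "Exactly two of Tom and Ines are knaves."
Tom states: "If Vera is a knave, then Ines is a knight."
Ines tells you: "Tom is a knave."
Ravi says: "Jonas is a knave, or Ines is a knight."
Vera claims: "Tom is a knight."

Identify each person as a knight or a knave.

Consider Jonas. Suppose Jonas is a knight.
Then no assignment of the remaining roles makes every statement match its speaker's type — contradiction.
So Jonas is a knave.
With that fixed, Ravi's statement is true, so Ravi is a knight.
Consider Tom. Suppose Tom is a knave.
Then no assignment of the remaining roles makes every statement match its speaker's type — contradiction.
So Tom is a knight.
With that fixed, Ines's statement is false, so Ines is a knave.
With that fixed, Vera's statement is true, so Vera is a knight.

Jonas: knave, Tom: knight, Ines: knave, Ravi: knight, Vera: knight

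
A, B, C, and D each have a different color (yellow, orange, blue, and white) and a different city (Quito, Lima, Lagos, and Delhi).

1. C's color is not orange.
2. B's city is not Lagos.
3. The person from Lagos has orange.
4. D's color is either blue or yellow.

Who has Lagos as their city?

With clues 1–2, B is impossible for the one with city Lagos.
With clues 1–3, C is impossible for the one with city Lagos.
With clues 1–4, D is impossible for the one with city Lagos.
That leaves A.

A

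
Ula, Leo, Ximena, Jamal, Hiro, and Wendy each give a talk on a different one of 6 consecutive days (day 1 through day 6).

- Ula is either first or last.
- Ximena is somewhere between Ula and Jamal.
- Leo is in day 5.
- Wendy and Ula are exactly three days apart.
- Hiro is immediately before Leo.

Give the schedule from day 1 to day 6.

From clue 1: Ula is in {1,6}.
From clues 1–3: Leo → day 5.
From clues 1–4: Ula is in {1,6}.
From clues 1–5: Jamal → day 1, Ximena → day 2, Wendy → day 3, Hiro → day 4, Ula → day 6.

Jamal, Ximena, Wendy, Hiro, Leo, Ula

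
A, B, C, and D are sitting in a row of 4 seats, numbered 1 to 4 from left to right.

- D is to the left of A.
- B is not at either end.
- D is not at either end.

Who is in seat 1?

With clue 1, A is ruled out for seat 1.
With clues 1–2, B is ruled out for seat 1.
With clues 1–3, D is ruled out for seat 1.
So seat 1 is C.

C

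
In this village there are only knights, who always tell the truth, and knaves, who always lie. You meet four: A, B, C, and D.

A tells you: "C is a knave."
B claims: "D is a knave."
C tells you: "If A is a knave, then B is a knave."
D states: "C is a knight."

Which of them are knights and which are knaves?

A: knave, B: knave, C: knight, D: knight

Consider A. Suppose A is a knight.
Then no assignment of the remaining roles makes every statement match its speaker's type — contradiction.
So A is a knave.
Consider B. Suppose B is a knight.
Then no assignment of the remaining roles makes every statement match its speaker's type — contradiction.
So B is a knave.
With that fixed, C's statement is true, so C is a knight.
With that fixed, D's statement is true, so D is a knight.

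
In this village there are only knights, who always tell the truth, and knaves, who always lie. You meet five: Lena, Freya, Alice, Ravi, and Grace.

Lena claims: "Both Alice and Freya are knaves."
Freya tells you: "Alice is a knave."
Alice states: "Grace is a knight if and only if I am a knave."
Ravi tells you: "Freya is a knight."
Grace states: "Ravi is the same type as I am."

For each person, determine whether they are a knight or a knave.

Lena: knave, Freya: knight, Alice: knave, Ravi: knight, Grace: knave

Consider Lena. Suppose Lena is a knight.
Then no assignment of the remaining roles makes every statement match its speaker's type — contradiction.
So Lena is a knave.
Consider Freya. Suppose Freya is a knave.
Then no assignment of the remaining roles makes every statement match its speaker's type — contradiction.
So Freya is a knight.
With that fixed, Ravi's statement is true, so Ravi is a knight.
Consider Alice. Suppose Alice is a knight.
Then Freya's statement comes out false, contradicting Freya being a knight.
So Alice is a knave.
Consider Grace. Suppose Grace is a knight.
Then Alice's statement comes out true, contradicting Alice being a knave.
So Grace is a knave.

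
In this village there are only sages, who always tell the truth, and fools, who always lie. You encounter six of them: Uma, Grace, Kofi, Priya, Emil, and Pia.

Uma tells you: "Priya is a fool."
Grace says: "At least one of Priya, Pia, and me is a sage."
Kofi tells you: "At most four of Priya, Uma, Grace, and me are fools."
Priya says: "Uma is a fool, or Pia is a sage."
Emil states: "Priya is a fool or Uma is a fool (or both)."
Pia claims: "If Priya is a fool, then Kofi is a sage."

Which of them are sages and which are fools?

Uma: fool, Grace: sage, Kofi: sage, Priya: sage, Emil: sage, Pia: sage

Regardless of anyone's role, Kofi's statement is true, so Kofi is a sage.
With that fixed, Pia's statement is true, so Pia is a sage.
With that fixed, Grace's statement is true, so Grace is a sage.
With that fixed, Priya's statement is true, so Priya is a sage.
With that fixed, Uma's statement is false, so Uma is a fool.
With that fixed, Emil's statement is true, so Emil is a sage.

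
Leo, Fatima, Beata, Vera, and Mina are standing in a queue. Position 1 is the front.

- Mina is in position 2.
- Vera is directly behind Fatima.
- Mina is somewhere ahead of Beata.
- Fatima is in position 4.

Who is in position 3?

Beata

With clue 1, Mina is ruled out for position 3.
With clues 1–2, Vera is ruled out for position 3.
With clues 1–3, Leo is ruled out for position 3.
With clues 1–4, Fatima is ruled out for position 3.
So position 3 is Beata.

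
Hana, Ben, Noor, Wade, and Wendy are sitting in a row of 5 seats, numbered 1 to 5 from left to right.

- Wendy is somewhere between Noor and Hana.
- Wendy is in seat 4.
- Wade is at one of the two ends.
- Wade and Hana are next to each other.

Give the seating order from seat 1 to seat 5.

From clue 1: Wendy is in {2,3,4}.
From clues 1–2: Wendy → seat 4.
From clues 1–3: Wade → seat 1.
From clues 1–4: Hana → seat 2, Ben → seat 3, Noor → seat 5.

Wade, Hana, Ben, Wendy, Noor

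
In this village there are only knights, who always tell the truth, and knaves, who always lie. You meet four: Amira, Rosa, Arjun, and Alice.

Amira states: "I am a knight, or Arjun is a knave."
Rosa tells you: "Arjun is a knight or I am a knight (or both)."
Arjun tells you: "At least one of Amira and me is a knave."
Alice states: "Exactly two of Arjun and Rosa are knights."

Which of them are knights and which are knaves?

Consider Amira. Suppose Amira is a knight.
Then whichever role Arjun has, Arjun's statement has the wrong truth value — contradiction.
So Amira is a knave.
With that fixed, Arjun's statement is true, so Arjun is a knight.
With that fixed, Rosa's statement is true, so Rosa is a knight.
With that fixed, Alice's statement is true, so Alice is a knight.

Amira: knave, Rosa: knight, Arjun: knight, Alice: knight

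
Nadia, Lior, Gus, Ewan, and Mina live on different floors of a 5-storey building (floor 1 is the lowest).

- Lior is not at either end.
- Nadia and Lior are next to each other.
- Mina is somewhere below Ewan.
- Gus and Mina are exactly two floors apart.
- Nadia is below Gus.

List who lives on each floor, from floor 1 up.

Nadia, Lior, Mina, Ewan, Gus

From clue 1: Lior is in {2,3,4}.
From clues 1–4: Nadia is in {1,5}.
From clues 1–5: Nadia → floor 1, Lior → floor 2, Mina → floor 3, Ewan → floor 4, Gus → floor 5.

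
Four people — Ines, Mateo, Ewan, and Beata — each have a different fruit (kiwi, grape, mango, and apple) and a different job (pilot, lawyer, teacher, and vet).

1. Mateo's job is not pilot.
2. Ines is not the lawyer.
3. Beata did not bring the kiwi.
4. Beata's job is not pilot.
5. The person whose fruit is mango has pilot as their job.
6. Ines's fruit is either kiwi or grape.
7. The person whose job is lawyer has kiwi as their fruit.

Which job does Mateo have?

lawyer

Clue 1 rules out pilot for Mateo's job.
With clues 1–7, teacher and vet are impossible for Mateo's job.
That leaves lawyer.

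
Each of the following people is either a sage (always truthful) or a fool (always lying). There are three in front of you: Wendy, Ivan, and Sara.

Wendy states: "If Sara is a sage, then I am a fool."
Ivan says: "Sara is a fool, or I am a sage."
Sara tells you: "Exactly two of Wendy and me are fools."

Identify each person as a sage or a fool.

Wendy: sage, Ivan: sage, Sara: fool

Consider Wendy. Suppose Wendy is a fool.
Then Wendy's own statement would have to be false, but it can't be — contradiction.
So Wendy is a sage.
With that fixed, Sara's statement is false, so Sara is a fool.
With that fixed, Ivan's statement is true, so Ivan is a sage.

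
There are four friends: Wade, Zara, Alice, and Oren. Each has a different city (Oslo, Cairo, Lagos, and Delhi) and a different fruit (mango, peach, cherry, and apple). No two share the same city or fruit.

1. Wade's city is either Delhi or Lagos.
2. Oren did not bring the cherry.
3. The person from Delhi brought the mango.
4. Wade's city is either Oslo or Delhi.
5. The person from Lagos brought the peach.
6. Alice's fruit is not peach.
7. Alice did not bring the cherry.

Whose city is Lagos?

With clues 1–4, Wade is impossible for the one with city Lagos.
With clues 1–6, Alice is impossible for the one with city Lagos.
With clues 1–7, Zara is impossible for the one with city Lagos.
That leaves Oren.

Oren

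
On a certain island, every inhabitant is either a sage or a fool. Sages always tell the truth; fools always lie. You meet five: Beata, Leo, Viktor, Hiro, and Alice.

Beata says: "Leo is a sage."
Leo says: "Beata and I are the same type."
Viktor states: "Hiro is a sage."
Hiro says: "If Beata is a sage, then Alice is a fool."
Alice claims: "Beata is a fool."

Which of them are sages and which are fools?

Consider Beata. Suppose Beata is a fool.
Then whichever role Leo has, Leo's statement has the wrong truth value — contradiction.
So Beata is a sage.
With that fixed, Alice's statement is false, so Alice is a fool.
With that fixed, Hiro's statement is true, so Hiro is a sage.
With that fixed, Viktor's statement is true, so Viktor is a sage.
Consider Leo. Suppose Leo is a fool.
Then Beata's statement comes out false, contradicting Beata being a sage.
So Leo is a sage.

Beata: sage, Leo: sage, Viktor: sage, Hiro: sage, Alice: fool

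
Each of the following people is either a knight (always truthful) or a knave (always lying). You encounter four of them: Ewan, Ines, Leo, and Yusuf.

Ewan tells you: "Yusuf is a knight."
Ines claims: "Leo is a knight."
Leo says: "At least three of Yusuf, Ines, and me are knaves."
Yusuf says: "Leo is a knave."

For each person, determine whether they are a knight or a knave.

Consider Ewan. Suppose Ewan is a knave.
Then no assignment of the remaining roles makes every statement match its speaker's type — contradiction.
So Ewan is a knight.
Consider Ines. Suppose Ines is a knight.
Then no assignment of the remaining roles makes every statement match its speaker's type — contradiction.
So Ines is a knave.
Consider Leo. Suppose Leo is a knight.
Then Ines's statement comes out true, contradicting Ines being a knave.
So Leo is a knave.
With that fixed, Yusuf's statement is true, so Yusuf is a knight.

Ewan: knight, Ines: knave, Leo: knave, Yusuf: knight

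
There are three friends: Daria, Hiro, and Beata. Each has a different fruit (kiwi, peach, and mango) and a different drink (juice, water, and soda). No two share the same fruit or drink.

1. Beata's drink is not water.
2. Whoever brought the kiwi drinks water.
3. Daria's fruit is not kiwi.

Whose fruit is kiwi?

Hiro

With clues 1–2, Beata is impossible for the one with fruit kiwi.
With clues 1–3, Daria is impossible for the one with fruit kiwi.
That leaves Hiro.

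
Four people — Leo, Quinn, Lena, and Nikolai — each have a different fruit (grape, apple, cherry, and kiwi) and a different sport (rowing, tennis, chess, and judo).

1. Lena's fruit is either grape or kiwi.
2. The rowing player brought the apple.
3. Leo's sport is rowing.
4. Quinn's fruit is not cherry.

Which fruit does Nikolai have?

cherry

With clues 1–3, apple is impossible for Nikolai's fruit.
With clues 1–4, grape and kiwi are impossible for Nikolai's fruit.
That leaves cherry.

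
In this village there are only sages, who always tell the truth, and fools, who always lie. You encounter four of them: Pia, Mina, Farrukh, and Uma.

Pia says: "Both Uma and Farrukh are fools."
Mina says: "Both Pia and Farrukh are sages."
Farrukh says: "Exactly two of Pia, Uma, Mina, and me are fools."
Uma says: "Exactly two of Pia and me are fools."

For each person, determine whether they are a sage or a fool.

Pia: sage, Mina: fool, Farrukh: fool, Uma: fool

Consider Pia. Suppose Pia is a fool.
Then whichever role Uma has, Uma's statement has the wrong truth value — contradiction.
So Pia is a sage.
With that fixed, Uma's statement is false, so Uma is a fool.
Consider Mina. Suppose Mina is a sage.
Then whichever role Farrukh has, Farrukh's statement has the wrong truth value — contradiction.
So Mina is a fool.
Consider Farrukh. Suppose Farrukh is a sage.
Then Pia's statement comes out false, contradicting Pia being a sage.
So Farrukh is a fool.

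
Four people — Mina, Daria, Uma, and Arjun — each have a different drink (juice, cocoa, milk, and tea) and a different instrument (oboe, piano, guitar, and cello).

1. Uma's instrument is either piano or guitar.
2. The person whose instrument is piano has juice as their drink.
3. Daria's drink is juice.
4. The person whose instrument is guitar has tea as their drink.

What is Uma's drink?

With clues 1–3, juice is impossible for Uma's drink.
With clues 1–4, cocoa and milk are impossible for Uma's drink.
That leaves tea.

tea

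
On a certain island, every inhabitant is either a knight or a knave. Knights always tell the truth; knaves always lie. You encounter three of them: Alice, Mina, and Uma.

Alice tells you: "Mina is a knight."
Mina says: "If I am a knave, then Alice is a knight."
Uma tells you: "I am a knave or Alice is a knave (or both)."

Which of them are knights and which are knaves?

Consider Alice. Suppose Alice is a knight.
Then whichever role Uma has, Uma's statement has the wrong truth value — contradiction.
So Alice is a knave.
With that fixed, Uma's statement is true, so Uma is a knight.
Consider Mina. Suppose Mina is a knight.
Then Alice's statement comes out true, contradicting Alice being a knave.
So Mina is a knave.

Alice: knave, Mina: knave, Uma: knight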